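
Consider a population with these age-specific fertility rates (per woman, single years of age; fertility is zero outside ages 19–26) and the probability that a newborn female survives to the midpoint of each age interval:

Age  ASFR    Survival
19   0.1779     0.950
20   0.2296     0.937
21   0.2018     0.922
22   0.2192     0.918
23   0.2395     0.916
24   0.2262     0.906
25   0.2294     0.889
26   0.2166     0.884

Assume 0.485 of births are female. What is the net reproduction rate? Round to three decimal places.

Proportion female at birth = 0.485.
Per-age-group product (1 × ASFR × survival probability):
  19: 1 × 0.1779 × 0.950 = 0.16901
  20: 1 × 0.2296 × 0.937 = 0.21514
  21: 1 × 0.2018 × 0.922 = 0.18606
  22: 1 × 0.2192 × 0.918 = 0.20123
  23: 1 × 0.2395 × 0.916 = 0.21938
  24: 1 × 0.2262 × 0.906 = 0.20494
  25: 1 × 0.2294 × 0.889 = 0.20394
  26: 1 × 0.2166 × 0.884 = 0.19147
Sum = 1.59117
NRR = 0.485 × 1.59117 = 0.77172

0.772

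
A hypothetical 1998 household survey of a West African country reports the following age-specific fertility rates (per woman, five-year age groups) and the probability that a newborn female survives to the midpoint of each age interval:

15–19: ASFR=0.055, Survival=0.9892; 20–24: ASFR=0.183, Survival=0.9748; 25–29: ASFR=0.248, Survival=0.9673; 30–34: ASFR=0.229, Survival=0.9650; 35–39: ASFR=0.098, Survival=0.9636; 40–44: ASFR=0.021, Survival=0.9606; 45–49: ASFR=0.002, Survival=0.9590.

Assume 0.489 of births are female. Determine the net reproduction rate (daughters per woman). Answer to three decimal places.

1.981

Proportion female at birth = 0.489.
Weighting each age-specific rate by interval width and survival:
  15–19: 5 × 0.055 × 0.9892 = 0.27203
  20–24: 5 × 0.183 × 0.9748 = 0.89194
  25–29: 5 × 0.248 × 0.9673 = 1.19945
  30–34: 5 × 0.229 × 0.9650 = 1.10493
  35–39: 5 × 0.098 × 0.9636 = 0.47216
  40–44: 5 × 0.021 × 0.9606 = 0.10086
  45–49: 5 × 0.002 × 0.9590 = 0.00959
Sum = 4.05096
NRR = 0.489 × 4.05096 = 1.98092
NRR > 1, so each generation more than replaces itself.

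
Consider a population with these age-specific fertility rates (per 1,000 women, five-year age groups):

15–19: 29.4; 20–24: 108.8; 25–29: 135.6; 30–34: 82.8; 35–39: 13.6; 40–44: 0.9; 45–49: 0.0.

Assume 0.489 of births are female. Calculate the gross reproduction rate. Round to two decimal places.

Proportion female at birth = 0.489.
Sum of ASFRs = 29.4 + 108.8 + 135.6 + 82.8 + 13.6 + 0.9 + 0.0 = 371.1
TFR = 5 × 371.1 / 1000 = 1.8555
GRR = 0.489 × 1.8555 = 0.90734

0.91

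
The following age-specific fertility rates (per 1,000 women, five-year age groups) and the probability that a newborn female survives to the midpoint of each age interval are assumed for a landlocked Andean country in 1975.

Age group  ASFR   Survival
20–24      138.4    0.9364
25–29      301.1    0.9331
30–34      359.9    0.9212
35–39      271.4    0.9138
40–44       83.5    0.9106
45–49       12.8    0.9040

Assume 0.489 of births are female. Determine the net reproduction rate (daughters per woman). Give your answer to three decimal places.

Proportion female at birth = 0.489.
Weighting each age-specific rate by interval width and survival:
  20–24: 5 × 138.4/1000 × 0.9364 = 0.64799
  25–29: 5 × 301.1/1000 × 0.9331 = 1.40478
  30–34: 5 × 359.9/1000 × 0.9212 = 1.65770
  35–39: 5 × 271.4/1000 × 0.9138 = 1.24003
  40–44: 5 × 83.5/1000 × 0.9106 = 0.38018
  45–49: 5 × 12.8/1000 × 0.9040 = 0.05786
Sum = 5.38854
NRR = 0.489 × 5.38854 = 2.63500
NRR > 1, so each generation more than replaces itself.

2.635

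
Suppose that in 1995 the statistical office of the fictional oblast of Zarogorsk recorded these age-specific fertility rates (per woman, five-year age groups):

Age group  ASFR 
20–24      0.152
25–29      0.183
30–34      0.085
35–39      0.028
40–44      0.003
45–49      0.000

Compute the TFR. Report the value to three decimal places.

Sum of ASFRs = 0.152 + 0.183 + 0.085 + 0.028 + 0.003 + 0.000 = 0.451
TFR = 5 × 0.451 = 2.255

2.255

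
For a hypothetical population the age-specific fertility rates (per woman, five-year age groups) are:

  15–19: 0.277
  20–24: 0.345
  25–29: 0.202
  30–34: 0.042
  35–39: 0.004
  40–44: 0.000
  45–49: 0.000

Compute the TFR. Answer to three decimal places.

Sum of ASFRs = 0.277 + 0.345 + 0.202 + 0.042 + 0.004 + 0.000 + 0.000 = 0.870
TFR = 5 × 0.870 = 4.35

4.350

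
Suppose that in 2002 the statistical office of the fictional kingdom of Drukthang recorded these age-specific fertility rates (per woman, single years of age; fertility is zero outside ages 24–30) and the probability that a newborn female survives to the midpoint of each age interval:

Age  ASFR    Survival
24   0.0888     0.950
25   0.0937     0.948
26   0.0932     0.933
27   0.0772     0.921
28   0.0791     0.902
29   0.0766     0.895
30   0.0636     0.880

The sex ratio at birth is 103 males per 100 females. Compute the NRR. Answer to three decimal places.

0.260

Proportion female at birth = 100 / (100 + 103) = 0.49261.
Survival-weighted fertility by age (1·fₓ·Sₓ):
  24: 1 × 0.0888 × 0.950 = 0.08436
  25: 1 × 0.0937 × 0.948 = 0.08883
  26: 1 × 0.0932 × 0.933 = 0.08696
  27: 1 × 0.0772 × 0.921 = 0.07110
  28: 1 × 0.0791 × 0.902 = 0.07135
  29: 1 × 0.0766 × 0.895 = 0.06856
  30: 1 × 0.0636 × 0.880 = 0.05597
Sum = 0.52713
NRR = 0.49261 × 0.52713 = 0.25967
With NRR below 1 the population is below replacement fertility.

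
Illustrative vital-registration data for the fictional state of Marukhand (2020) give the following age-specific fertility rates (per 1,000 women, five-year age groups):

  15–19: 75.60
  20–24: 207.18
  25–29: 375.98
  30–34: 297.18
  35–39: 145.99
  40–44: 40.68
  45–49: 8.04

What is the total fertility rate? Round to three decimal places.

5.753

Sum of ASFRs = 75.60 + 207.18 + 375.98 + 297.18 + 145.99 + 40.68 + 8.04 = 1150.65
TFR = 5 × 1150.65 / 1000 = 5.75325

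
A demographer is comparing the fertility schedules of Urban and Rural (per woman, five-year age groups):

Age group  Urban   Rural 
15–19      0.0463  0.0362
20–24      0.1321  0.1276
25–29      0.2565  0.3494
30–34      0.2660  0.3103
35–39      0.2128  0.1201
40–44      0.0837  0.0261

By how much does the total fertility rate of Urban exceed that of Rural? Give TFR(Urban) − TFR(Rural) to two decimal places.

Urban:
  Sum of ASFRs = 0.0463 + 0.1321 + 0.2565 + 0.2660 + 0.2128 + 0.0837 = 0.9974
  TFR = 5 × 0.9974 = 4.987
Rural:
  Sum of ASFRs = 0.0362 + 0.1276 + 0.3494 + 0.3103 + 0.1201 + 0.0261 = 0.9697
  TFR = 5 × 0.9697 = 4.8485
Difference = 4.987 − 4.8485 = 0.1385

0.14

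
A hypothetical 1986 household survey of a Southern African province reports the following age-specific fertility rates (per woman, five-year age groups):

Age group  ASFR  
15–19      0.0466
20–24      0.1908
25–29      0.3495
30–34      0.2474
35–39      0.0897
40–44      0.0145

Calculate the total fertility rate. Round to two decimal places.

Sum of ASFRs = 0.0466 + 0.1908 + 0.3495 + 0.2474 + 0.0897 + 0.0145 = 0.9385
TFR = 5 × 0.9385 = 4.6925

4.69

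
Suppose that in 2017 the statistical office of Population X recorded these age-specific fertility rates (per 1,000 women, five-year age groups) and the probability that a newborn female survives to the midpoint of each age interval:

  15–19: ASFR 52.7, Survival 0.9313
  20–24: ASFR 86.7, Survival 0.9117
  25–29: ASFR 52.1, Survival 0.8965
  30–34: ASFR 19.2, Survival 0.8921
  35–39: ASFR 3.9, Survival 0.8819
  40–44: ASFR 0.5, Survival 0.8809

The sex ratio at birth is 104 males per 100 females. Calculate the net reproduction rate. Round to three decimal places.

0.480

Proportion female at birth = 100 / (100 + 104) = 0.49020.
Survival-weighted fertility by age (5·fₓ·Sₓ):
  15–19: 5 × 52.7/1000 × 0.9313 = 0.24540
  20–24: 5 × 86.7/1000 × 0.9117 = 0.39522
  25–29: 5 × 52.1/1000 × 0.8965 = 0.23354
  30–34: 5 × 19.2/1000 × 0.8921 = 0.08564
  35–39: 5 × 3.9/1000 × 0.8819 = 0.01720
  40–44: 5 × 0.5/1000 × 0.8809 = 0.00220
Sum = 0.97920
NRR = 0.49020 × 0.97920 = 0.48000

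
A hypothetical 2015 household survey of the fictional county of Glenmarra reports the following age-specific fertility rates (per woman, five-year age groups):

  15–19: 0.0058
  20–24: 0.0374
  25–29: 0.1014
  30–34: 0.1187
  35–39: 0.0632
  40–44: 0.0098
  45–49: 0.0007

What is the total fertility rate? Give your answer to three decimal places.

Sum of ASFRs = 0.0058 + 0.0374 + 0.1014 + 0.1187 + 0.0632 + 0.0098 + 0.0007 = 0.3370
TFR = 5 × 0.3370 = 1.685

1.685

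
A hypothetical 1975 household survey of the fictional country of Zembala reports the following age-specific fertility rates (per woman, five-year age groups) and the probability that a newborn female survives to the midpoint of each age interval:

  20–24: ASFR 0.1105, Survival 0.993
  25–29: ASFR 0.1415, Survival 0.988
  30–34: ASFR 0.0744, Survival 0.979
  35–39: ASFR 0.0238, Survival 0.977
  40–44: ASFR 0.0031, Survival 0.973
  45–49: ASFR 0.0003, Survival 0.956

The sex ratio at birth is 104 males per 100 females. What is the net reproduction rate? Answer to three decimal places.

0.855

Proportion female at birth = 100 / (100 + 104) = 0.49020.
Survival-weighted fertility by age (5·fₓ·Sₓ):
  20–24: 5 × 0.1105 × 0.993 = 0.54863
  25–29: 5 × 0.1415 × 0.988 = 0.69901
  30–34: 5 × 0.0744 × 0.979 = 0.36419
  35–39: 5 × 0.0238 × 0.977 = 0.11626
  40–44: 5 × 0.0031 × 0.973 = 0.01508
  45–49: 5 × 0.0003 × 0.956 = 0.00143
Sum = 1.74460
NRR = 0.49020 × 1.74460 = 0.85520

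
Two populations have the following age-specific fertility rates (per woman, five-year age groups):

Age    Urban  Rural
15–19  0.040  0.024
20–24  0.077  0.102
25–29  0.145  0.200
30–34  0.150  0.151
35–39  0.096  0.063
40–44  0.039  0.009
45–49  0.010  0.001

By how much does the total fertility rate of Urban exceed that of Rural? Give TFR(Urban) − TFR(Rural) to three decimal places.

Urban:
  Sum of ASFRs = 0.040 + 0.077 + 0.145 + 0.150 + 0.096 + 0.039 + 0.010 = 0.557
  TFR = 5 × 0.557 = 2.785
Rural:
  Sum of ASFRs = 0.024 + 0.102 + 0.200 + 0.151 + 0.063 + 0.009 + 0.001 = 0.550
  TFR = 5 × 0.550 = 2.75
Difference = 2.785 − 2.75 = 0.035

0.035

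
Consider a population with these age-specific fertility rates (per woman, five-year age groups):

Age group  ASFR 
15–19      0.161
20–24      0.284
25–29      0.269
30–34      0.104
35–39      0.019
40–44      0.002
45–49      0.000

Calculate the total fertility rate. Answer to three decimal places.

Sum of ASFRs = 0.161 + 0.284 + 0.269 + 0.104 + 0.019 + 0.002 + 0.000 = 0.839
TFR = 5 × 0.839 = 4.195

4.195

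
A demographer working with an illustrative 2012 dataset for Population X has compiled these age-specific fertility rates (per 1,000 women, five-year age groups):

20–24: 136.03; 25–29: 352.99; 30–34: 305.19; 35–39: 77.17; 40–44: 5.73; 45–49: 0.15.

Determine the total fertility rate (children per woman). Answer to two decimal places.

4.39

Sum of ASFRs = 136.03 + 352.99 + 305.19 + 77.17 + 5.73 + 0.15 = 877.26
TFR = 5 × 877.26 / 1000 = 4.3863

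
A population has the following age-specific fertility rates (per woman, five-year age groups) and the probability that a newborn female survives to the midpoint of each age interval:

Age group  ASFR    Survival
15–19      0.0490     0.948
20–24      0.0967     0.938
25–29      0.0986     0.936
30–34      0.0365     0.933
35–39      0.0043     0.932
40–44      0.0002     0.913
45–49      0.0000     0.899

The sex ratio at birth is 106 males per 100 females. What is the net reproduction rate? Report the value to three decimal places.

Proportion female at birth = 100 / (100 + 106) = 0.48544.
Survival-weighted fertility by age (5·fₓ·Sₓ):
  15–19: 5 × 0.0490 × 0.948 = 0.23226
  20–24: 5 × 0.0967 × 0.938 = 0.45352
  25–29: 5 × 0.0986 × 0.936 = 0.46145
  30–34: 5 × 0.0365 × 0.933 = 0.17027
  35–39: 5 × 0.0043 × 0.932 = 0.02004
  40–44: 5 × 0.0002 × 0.913 = 0.00091
  45–49: 5 × 0.0000 × 0.899 = 0.00000
Sum = 1.33845
NRR = 0.48544 × 1.33845 = 0.64974

0.650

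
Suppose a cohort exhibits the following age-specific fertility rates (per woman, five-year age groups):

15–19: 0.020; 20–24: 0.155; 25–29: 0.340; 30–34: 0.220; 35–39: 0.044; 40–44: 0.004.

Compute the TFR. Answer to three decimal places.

3.915

Sum of ASFRs = 0.020 + 0.155 + 0.340 + 0.220 + 0.044 + 0.004 = 0.783
TFR = 5 × 0.783 = 3.915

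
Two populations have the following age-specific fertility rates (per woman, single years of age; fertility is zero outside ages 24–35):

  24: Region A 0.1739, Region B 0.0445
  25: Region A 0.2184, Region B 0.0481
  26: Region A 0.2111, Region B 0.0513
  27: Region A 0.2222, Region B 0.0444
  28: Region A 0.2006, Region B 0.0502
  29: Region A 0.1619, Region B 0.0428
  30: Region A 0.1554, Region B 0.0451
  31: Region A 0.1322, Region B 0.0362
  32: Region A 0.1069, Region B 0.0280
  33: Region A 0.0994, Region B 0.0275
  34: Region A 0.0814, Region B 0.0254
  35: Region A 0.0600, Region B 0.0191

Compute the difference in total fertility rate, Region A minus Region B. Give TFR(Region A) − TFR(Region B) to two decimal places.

Region A:
  Sum of ASFRs = 0.1739 + 0.2184 + 0.2111 + 0.2222 + 0.2006 + 0.1619 + 0.1554 + 0.1322 + 0.1069 + 0.0994 + 0.0814 + 0.0600 = 1.8234
  TFR = 1.8234
Region B:
  Sum of ASFRs = 0.0445 + 0.0481 + 0.0513 + 0.0444 + 0.0502 + 0.0428 + 0.0451 + 0.0362 + 0.0280 + 0.0275 + 0.0254 + 0.0191 = 0.4626
  TFR = 0.4626
Difference = 1.8234 − 0.4626 = 1.3608

1.36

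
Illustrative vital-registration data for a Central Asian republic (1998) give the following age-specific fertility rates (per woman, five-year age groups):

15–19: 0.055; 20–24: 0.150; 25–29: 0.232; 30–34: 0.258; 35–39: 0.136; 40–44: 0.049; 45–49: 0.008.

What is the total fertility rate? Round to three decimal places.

4.440

Sum of ASFRs = 0.055 + 0.150 + 0.232 + 0.258 + 0.136 + 0.049 + 0.008 = 0.888
TFR = 5 × 0.888 = 4.44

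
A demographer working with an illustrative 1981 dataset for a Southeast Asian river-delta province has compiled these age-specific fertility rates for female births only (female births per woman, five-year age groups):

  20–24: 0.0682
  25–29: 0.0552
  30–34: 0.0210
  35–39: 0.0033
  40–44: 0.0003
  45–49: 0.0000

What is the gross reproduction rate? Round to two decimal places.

0.74

Sum of female ASFRs = 0.0682 + 0.0552 + 0.0210 + 0.0033 + 0.0003 + 0.0000 = 0.1480
GRR = 5 × 0.1480 = 0.74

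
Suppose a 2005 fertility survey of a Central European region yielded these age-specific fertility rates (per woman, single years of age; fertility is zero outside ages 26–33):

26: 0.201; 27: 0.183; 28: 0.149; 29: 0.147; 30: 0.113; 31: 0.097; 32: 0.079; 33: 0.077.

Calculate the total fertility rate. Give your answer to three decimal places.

Sum of ASFRs = 0.201 + 0.183 + 0.149 + 0.147 + 0.113 + 0.097 + 0.079 + 0.077 = 1.046
TFR = 1.046

1.046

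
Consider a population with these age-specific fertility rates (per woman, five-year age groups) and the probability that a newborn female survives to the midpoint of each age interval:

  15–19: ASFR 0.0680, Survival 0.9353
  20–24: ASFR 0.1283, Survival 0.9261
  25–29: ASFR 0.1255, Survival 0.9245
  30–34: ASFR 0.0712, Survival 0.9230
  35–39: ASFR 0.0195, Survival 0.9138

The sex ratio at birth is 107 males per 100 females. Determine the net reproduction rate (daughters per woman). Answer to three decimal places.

Proportion female at birth = 100 / (100 + 107) = 0.48309.
Per-age-group product (5 × ASFR × survival probability):
  15–19: 5 × 0.0680 × 0.9353 = 0.31800
  20–24: 5 × 0.1283 × 0.9261 = 0.59409
  25–29: 5 × 0.1255 × 0.9245 = 0.58012
  30–34: 5 × 0.0712 × 0.9230 = 0.32859
  35–39: 5 × 0.0195 × 0.9138 = 0.08910
Sum = 1.90990
NRR = 0.48309 × 1.90990 = 0.92265
With NRR below 1 the population is below replacement fertility.

0.923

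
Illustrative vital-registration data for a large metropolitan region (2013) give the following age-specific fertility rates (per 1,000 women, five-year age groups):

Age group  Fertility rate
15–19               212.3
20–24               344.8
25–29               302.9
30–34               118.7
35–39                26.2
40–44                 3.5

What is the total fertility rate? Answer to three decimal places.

5.042

Sum of ASFRs = 212.3 + 344.8 + 302.9 + 118.7 + 26.2 + 3.5 = 1008.4
TFR = 5 × 1008.4 / 1000 = 5.042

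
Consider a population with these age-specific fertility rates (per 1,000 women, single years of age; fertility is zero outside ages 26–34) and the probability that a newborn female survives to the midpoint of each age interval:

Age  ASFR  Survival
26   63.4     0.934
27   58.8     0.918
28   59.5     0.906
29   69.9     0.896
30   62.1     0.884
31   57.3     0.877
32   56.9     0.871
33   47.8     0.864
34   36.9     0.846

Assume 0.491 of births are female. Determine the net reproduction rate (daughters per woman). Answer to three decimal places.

0.224

Proportion female at birth = 0.491.
Each age group contributes 1 × ASFR × survival:
  26: 1 × 63.4/1000 × 0.934 = 0.05922
  27: 1 × 58.8/1000 × 0.918 = 0.05398
  28: 1 × 59.5/1000 × 0.906 = 0.05391
  29: 1 × 69.9/1000 × 0.896 = 0.06263
  30: 1 × 62.1/1000 × 0.884 = 0.05490
  31: 1 × 57.3/1000 × 0.877 = 0.05025
  32: 1 × 56.9/1000 × 0.871 = 0.04956
  33: 1 × 47.8/1000 × 0.864 = 0.04130
  34: 1 × 36.9/1000 × 0.846 = 0.03122
Sum = 0.45697
NRR = 0.491 × 0.45697 = 0.22437
NRR < 1, so the cohort does not fully replace itself.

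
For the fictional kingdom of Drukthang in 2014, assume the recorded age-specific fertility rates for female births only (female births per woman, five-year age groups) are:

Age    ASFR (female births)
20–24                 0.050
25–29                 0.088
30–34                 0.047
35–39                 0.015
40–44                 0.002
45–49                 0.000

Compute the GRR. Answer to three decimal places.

1.010

Sum of female ASFRs = 0.050 + 0.088 + 0.047 + 0.015 + 0.002 + 0.000 = 0.202
GRR = 5 × 0.202 = 1.01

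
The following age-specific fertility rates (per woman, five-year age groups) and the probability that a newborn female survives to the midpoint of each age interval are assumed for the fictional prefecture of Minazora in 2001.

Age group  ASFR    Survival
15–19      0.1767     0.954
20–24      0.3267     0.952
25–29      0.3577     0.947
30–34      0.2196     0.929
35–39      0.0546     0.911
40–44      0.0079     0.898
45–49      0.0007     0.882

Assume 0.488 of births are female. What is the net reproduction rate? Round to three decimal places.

2.635

Proportion female at birth = 0.488.
Survival-weighted fertility by age (5·fₓ·Sₓ):
  15–19: 5 × 0.1767 × 0.954 = 0.84286
  20–24: 5 × 0.3267 × 0.952 = 1.55509
  25–29: 5 × 0.3577 × 0.947 = 1.69371
  30–34: 5 × 0.2196 × 0.929 = 1.02004
  35–39: 5 × 0.0546 × 0.911 = 0.24870
  40–44: 5 × 0.0079 × 0.898 = 0.03547
  45–49: 5 × 0.0007 × 0.882 = 0.00309
Sum = 5.39896
NRR = 0.488 × 5.39896 = 2.63469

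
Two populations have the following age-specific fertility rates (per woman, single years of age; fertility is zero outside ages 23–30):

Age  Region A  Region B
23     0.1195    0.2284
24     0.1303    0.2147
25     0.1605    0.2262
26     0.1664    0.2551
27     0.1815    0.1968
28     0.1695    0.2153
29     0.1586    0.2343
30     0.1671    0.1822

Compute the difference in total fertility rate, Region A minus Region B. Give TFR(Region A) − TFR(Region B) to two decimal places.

-0.50

Region A:
  Sum of ASFRs = 0.1195 + 0.1303 + 0.1605 + 0.1664 + 0.1815 + 0.1695 + 0.1586 + 0.1671 = 1.2534
  TFR = 1.2534
Region B:
  Sum of ASFRs = 0.2284 + 0.2147 + 0.2262 + 0.2551 + 0.1968 + 0.2153 + 0.2343 + 0.1822 = 1.7530
  TFR = 1.753
Difference = 1.2534 − 1.753 = -0.4996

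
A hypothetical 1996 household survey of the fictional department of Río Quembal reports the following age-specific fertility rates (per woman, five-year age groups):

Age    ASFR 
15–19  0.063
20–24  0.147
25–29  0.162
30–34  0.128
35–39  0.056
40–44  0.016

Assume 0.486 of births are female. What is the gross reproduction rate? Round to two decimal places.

1.39

Proportion female at birth = 0.486.
Sum of ASFRs = 0.063 + 0.147 + 0.162 + 0.128 + 0.056 + 0.016 = 0.572
TFR = 5 × 0.572 = 2.86
GRR = 0.486 × 2.86 = 1.38996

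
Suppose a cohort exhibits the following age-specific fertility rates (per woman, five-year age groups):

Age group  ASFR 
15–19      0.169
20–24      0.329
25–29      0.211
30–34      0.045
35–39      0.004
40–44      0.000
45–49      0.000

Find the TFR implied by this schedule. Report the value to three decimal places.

Sum of ASFRs = 0.169 + 0.329 + 0.211 + 0.045 + 0.004 + 0.000 + 0.000 = 0.758
TFR = 5 × 0.758 = 3.79

3.790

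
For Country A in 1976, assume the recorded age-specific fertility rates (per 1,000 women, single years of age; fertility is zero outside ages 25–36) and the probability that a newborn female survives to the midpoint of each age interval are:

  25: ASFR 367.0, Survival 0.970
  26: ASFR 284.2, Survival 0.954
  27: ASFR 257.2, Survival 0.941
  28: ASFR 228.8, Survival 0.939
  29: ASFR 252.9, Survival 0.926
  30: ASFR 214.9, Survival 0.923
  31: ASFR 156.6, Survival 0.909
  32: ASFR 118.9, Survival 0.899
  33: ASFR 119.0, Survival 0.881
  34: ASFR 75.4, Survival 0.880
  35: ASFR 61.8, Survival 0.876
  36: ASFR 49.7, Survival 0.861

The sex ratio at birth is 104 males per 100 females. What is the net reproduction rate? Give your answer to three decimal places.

0.997

Proportion female at birth = 100 / (100 + 104) = 0.49020.
Per-age-group product (1 × ASFR × survival probability):
  25: 1 × 367.0/1000 × 0.970 = 0.35599
  26: 1 × 284.2/1000 × 0.954 = 0.27113
  27: 1 × 257.2/1000 × 0.941 = 0.24203
  28: 1 × 228.8/1000 × 0.939 = 0.21484
  29: 1 × 252.9/1000 × 0.926 = 0.23419
  30: 1 × 214.9/1000 × 0.923 = 0.19835
  31: 1 × 156.6/1000 × 0.909 = 0.14235
  32: 1 × 118.9/1000 × 0.899 = 0.10689
  33: 1 × 119.0/1000 × 0.881 = 0.10484
  34: 1 × 75.4/1000 × 0.880 = 0.06635
  35: 1 × 61.8/1000 × 0.876 = 0.05414
  36: 1 × 49.7/1000 × 0.861 = 0.04279
Sum = 2.03389
NRR = 0.49020 × 2.03389 = 0.99701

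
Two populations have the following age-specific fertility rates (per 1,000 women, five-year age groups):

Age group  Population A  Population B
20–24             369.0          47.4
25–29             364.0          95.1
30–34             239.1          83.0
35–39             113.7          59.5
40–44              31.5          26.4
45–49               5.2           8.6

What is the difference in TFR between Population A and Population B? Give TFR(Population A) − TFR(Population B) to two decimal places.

4.01

Population A:
  Sum of ASFRs = 369.0 + 364.0 + 239.1 + 113.7 + 31.5 + 5.2 = 1122.5
  TFR = 5 × 1122.5 / 1000 = 5.6125
Population B:
  Sum of ASFRs = 47.4 + 95.1 + 83.0 + 59.5 + 26.4 + 8.6 = 320.0
  TFR = 5 × 320.0 / 1000 = 1.6
Difference = 5.6125 − 1.6 = 4.0125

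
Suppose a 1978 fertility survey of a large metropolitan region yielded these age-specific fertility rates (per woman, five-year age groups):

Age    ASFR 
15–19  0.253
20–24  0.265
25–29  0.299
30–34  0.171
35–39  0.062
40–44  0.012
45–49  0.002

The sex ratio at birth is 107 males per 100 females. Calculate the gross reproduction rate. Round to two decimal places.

Proportion female at birth = 100 / (100 + 107) = 0.48309.
Sum of ASFRs = 0.253 + 0.265 + 0.299 + 0.171 + 0.062 + 0.012 + 0.002 = 1.064
TFR = 5 × 1.064 = 5.32
GRR = 0.48309 × 5.32 = 2.57004

2.57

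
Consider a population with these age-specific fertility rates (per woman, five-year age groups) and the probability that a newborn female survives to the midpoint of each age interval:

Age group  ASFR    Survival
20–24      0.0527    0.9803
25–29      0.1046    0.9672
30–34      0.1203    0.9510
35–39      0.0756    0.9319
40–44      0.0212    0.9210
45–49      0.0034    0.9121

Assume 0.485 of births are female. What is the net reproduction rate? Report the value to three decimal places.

Proportion female at birth = 0.485.
Weighting each age-specific rate by interval width and survival:
  20–24: 5 × 0.0527 × 0.9803 = 0.25831
  25–29: 5 × 0.1046 × 0.9672 = 0.50585
  30–34: 5 × 0.1203 × 0.9510 = 0.57203
  35–39: 5 × 0.0756 × 0.9319 = 0.35226
  40–44: 5 × 0.0212 × 0.9210 = 0.09763
  45–49: 5 × 0.0034 × 0.9121 = 0.01551
Sum = 1.80159
NRR = 0.485 × 1.80159 = 0.87377
With NRR below 1 the population is below replacement fertility.

0.874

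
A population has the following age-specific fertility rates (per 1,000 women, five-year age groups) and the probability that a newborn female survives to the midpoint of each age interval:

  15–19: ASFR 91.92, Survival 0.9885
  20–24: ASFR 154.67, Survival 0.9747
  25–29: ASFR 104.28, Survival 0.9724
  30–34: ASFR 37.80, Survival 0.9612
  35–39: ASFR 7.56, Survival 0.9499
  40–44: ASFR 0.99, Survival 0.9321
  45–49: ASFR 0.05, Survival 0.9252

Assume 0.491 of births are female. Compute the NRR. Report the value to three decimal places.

0.951

Proportion female at birth = 0.491.
Weighting each age-specific rate by interval width and survival:
  15–19: 5 × 91.92/1000 × 0.9885 = 0.45431
  20–24: 5 × 154.67/1000 × 0.9747 = 0.75378
  25–29: 5 × 104.28/1000 × 0.9724 = 0.50701
  30–34: 5 × 37.80/1000 × 0.9612 = 0.18167
  35–39: 5 × 7.56/1000 × 0.9499 = 0.03591
  40–44: 5 × 0.99/1000 × 0.9321 = 0.00461
  45–49: 5 × 0.05/1000 × 0.9252 = 0.00023
Sum = 1.93752
NRR = 0.491 × 1.93752 = 0.95132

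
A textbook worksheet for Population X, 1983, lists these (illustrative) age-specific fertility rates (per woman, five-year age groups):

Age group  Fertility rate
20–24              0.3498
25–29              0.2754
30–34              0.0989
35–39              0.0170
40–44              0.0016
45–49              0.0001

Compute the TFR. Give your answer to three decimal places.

Sum of ASFRs = 0.3498 + 0.2754 + 0.0989 + 0.0170 + 0.0016 + 0.0001 = 0.7428
TFR = 5 × 0.7428 = 3.714

3.714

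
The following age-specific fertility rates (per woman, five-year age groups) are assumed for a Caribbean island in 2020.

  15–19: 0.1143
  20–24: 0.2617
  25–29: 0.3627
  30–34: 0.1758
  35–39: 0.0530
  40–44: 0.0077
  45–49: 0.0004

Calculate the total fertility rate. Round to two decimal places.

4.88

Sum of ASFRs = 0.1143 + 0.2617 + 0.3627 + 0.1758 + 0.0530 + 0.0077 + 0.0004 = 0.9756
TFR = 5 × 0.9756 = 4.878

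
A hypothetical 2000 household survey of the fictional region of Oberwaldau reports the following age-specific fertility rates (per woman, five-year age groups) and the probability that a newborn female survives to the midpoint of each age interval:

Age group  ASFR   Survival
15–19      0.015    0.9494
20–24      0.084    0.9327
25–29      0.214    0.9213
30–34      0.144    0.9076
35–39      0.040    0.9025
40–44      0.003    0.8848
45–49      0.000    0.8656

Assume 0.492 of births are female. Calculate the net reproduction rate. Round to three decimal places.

Proportion female at birth = 0.492.
Survival-weighted fertility by age (5·fₓ·Sₓ):
  15–19: 5 × 0.015 × 0.9494 = 0.07121
  20–24: 5 × 0.084 × 0.9327 = 0.39173
  25–29: 5 × 0.214 × 0.9213 = 0.98579
  30–34: 5 × 0.144 × 0.9076 = 0.65347
  35–39: 5 × 0.040 × 0.9025 = 0.18050
  40–44: 5 × 0.003 × 0.8848 = 0.01327
  45–49: 5 × 0.000 × 0.8656 = 0.00000
Sum = 2.29597
NRR = 0.492 × 2.29597 = 1.12962
An NRR exceeding 1 indicates intrinsic growth under these rates.

1.130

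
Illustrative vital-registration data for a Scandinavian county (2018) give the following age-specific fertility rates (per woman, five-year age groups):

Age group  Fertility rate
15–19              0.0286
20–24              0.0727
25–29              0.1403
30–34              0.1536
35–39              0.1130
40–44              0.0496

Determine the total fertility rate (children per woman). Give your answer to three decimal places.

2.789

Sum of ASFRs = 0.0286 + 0.0727 + 0.1403 + 0.1536 + 0.1130 + 0.0496 = 0.5578
TFR = 5 × 0.5578 = 2.789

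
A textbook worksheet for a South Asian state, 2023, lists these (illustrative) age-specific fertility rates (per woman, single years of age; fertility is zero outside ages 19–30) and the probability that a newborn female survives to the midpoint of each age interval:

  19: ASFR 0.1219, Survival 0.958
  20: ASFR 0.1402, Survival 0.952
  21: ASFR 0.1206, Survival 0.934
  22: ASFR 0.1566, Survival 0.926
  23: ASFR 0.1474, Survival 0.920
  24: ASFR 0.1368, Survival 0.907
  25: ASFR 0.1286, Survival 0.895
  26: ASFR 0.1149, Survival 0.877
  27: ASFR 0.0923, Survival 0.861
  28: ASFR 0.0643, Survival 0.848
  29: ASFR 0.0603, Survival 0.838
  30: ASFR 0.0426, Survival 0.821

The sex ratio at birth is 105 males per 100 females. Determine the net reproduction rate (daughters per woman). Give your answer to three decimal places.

0.587

Proportion female at birth = 100 / (100 + 105) = 0.48780.
Weighting each age-specific rate by interval width and survival:
  19: 1 × 0.1219 × 0.958 = 0.11678
  20: 1 × 0.1402 × 0.952 = 0.13347
  21: 1 × 0.1206 × 0.934 = 0.11264
  22: 1 × 0.1566 × 0.926 = 0.14501
  23: 1 × 0.1474 × 0.920 = 0.13561
  24: 1 × 0.1368 × 0.907 = 0.12408
  25: 1 × 0.1286 × 0.895 = 0.11510
  26: 1 × 0.1149 × 0.877 = 0.10077
  27: 1 × 0.0923 × 0.861 = 0.07947
  28: 1 × 0.0643 × 0.848 = 0.05453
  29: 1 × 0.0603 × 0.838 = 0.05053
  30: 1 × 0.0426 × 0.821 = 0.03497
Sum = 1.20296
NRR = 0.48780 × 1.20296 = 0.58680
NRR < 1, so the cohort does not fully replace itself.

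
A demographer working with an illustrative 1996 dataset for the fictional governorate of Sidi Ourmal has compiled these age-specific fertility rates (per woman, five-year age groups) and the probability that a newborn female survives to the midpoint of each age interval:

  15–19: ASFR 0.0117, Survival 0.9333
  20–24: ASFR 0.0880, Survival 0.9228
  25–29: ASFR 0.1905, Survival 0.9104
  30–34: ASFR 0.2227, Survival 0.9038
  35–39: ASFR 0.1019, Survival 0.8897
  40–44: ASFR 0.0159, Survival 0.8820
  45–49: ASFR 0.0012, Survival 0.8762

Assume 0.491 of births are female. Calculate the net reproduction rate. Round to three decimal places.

Proportion female at birth = 0.491.
Weighting each age-specific rate by interval width and survival:
  15–19: 5 × 0.0117 × 0.9333 = 0.05460
  20–24: 5 × 0.0880 × 0.9228 = 0.40603
  25–29: 5 × 0.1905 × 0.9104 = 0.86716
  30–34: 5 × 0.2227 × 0.9038 = 1.00638
  35–39: 5 × 0.1019 × 0.8897 = 0.45330
  40–44: 5 × 0.0159 × 0.8820 = 0.07012
  45–49: 5 × 0.0012 × 0.8762 = 0.00526
Sum = 2.86285
NRR = 0.491 × 2.86285 = 1.40566

1.406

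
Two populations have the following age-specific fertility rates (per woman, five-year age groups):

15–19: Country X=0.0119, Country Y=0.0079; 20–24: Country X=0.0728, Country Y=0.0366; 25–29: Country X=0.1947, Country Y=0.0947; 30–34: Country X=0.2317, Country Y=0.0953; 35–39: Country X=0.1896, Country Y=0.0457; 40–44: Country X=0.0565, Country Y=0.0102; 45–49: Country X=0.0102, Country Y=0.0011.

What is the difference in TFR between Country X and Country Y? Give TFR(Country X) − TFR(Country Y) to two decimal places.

Country X:
  Sum of ASFRs = 0.0119 + 0.0728 + 0.1947 + 0.2317 + 0.1896 + 0.0565 + 0.0102 = 0.7674
  TFR = 5 × 0.7674 = 3.837
Country Y:
  Sum of ASFRs = 0.0079 + 0.0366 + 0.0947 + 0.0953 + 0.0457 + 0.0102 + 0.0011 = 0.2915
  TFR = 5 × 0.2915 = 1.4575
Difference = 3.837 − 1.4575 = 2.3795

2.38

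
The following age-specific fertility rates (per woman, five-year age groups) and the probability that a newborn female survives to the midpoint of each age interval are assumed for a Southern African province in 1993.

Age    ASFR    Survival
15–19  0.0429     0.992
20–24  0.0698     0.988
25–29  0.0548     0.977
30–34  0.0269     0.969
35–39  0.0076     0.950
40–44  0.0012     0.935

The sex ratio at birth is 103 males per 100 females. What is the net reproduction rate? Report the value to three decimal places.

0.491

Proportion female at birth = 100 / (100 + 103) = 0.49261.
Weighting each age-specific rate by interval width and survival:
  15–19: 5 × 0.0429 × 0.992 = 0.21278
  20–24: 5 × 0.0698 × 0.988 = 0.34481
  25–29: 5 × 0.0548 × 0.977 = 0.26770
  30–34: 5 × 0.0269 × 0.969 = 0.13033
  35–39: 5 × 0.0076 × 0.950 = 0.03610
  40–44: 5 × 0.0012 × 0.935 = 0.00561
Sum = 0.99733
NRR = 0.49261 × 0.99733 = 0.49129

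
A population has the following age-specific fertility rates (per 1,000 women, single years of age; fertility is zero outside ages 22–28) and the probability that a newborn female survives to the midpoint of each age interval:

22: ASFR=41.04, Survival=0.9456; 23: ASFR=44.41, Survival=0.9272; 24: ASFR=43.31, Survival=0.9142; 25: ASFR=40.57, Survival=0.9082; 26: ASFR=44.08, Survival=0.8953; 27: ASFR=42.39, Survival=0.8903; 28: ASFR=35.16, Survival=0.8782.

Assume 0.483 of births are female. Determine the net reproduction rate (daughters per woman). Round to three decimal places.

Proportion female at birth = 0.483.
Weighting each age-specific rate by interval width and survival:
  22: 1 × 41.04/1000 × 0.9456 = 0.03881
  23: 1 × 44.41/1000 × 0.9272 = 0.04118
  24: 1 × 43.31/1000 × 0.9142 = 0.03959
  25: 1 × 40.57/1000 × 0.9082 = 0.03685
  26: 1 × 44.08/1000 × 0.8953 = 0.03946
  27: 1 × 42.39/1000 × 0.8903 = 0.03774
  28: 1 × 35.16/1000 × 0.8782 = 0.03088
Sum = 0.26451
NRR = 0.483 × 0.26451 = 0.12776

0.128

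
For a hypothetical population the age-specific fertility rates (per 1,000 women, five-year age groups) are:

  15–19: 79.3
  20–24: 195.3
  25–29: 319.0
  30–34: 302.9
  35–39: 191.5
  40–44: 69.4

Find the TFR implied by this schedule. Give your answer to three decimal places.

5.787

Sum of ASFRs = 79.3 + 195.3 + 319.0 + 302.9 + 191.5 + 69.4 = 1157.4
TFR = 5 × 1157.4 / 1000 = 5.787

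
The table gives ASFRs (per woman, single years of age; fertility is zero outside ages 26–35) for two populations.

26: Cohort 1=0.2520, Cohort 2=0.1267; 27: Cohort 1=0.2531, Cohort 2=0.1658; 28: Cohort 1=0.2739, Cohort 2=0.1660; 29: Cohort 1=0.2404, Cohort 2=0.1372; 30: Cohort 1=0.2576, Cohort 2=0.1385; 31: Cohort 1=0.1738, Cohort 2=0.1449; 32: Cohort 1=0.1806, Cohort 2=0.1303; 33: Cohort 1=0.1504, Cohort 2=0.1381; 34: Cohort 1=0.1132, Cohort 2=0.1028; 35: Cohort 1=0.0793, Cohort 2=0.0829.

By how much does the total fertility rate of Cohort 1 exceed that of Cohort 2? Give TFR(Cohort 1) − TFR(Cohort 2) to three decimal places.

0.641

Cohort 1:
  Sum of ASFRs = 0.2520 + 0.2531 + 0.2739 + 0.2404 + 0.2576 + 0.1738 + 0.1806 + 0.1504 + 0.1132 + 0.0793 = 1.9743
  TFR = 1.9743
Cohort 2:
  Sum of ASFRs = 0.1267 + 0.1658 + 0.1660 + 0.1372 + 0.1385 + 0.1449 + 0.1303 + 0.1381 + 0.1028 + 0.0829 = 1.3332
  TFR = 1.3332
Difference = 1.9743 − 1.3332 = 0.6411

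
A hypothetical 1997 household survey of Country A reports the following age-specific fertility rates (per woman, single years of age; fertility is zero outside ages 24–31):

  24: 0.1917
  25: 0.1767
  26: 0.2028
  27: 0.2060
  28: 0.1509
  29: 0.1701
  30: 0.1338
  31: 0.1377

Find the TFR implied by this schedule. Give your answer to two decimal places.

Sum of ASFRs = 0.1917 + 0.1767 + 0.2028 + 0.2060 + 0.1509 + 0.1701 + 0.1338 + 0.1377 = 1.3697
TFR = 1.3697

1.37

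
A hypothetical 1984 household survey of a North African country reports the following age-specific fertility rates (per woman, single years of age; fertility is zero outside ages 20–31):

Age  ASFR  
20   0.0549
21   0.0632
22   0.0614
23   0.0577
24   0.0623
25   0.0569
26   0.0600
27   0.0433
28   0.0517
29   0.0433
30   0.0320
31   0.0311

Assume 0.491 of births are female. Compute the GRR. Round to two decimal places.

Proportion female at birth = 0.491.
Sum of ASFRs = 0.0549 + 0.0632 + 0.0614 + 0.0577 + 0.0623 + 0.0569 + 0.0600 + 0.0433 + 0.0517 + 0.0433 + 0.0320 + 0.0311 = 0.6178
TFR = 0.6178
GRR = 0.491 × 0.6178 = 0.30334

0.30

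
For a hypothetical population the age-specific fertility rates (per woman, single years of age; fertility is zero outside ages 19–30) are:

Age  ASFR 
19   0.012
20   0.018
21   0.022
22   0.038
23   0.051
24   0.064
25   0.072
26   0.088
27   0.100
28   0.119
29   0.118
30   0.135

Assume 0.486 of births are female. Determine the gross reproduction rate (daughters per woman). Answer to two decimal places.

Proportion female at birth = 0.486.
Sum of ASFRs = 0.012 + 0.018 + 0.022 + 0.038 + 0.051 + 0.064 + 0.072 + 0.088 + 0.100 + 0.119 + 0.118 + 0.135 = 0.837
TFR = 0.837
GRR = 0.486 × 0.837 = 0.40678

0.41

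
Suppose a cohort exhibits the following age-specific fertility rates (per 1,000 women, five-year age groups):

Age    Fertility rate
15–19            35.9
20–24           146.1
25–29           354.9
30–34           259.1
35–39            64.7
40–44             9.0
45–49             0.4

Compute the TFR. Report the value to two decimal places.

Sum of ASFRs = 35.9 + 146.1 + 354.9 + 259.1 + 64.7 + 9.0 + 0.4 = 870.1
TFR = 5 × 870.1 / 1000 = 4.3505

4.35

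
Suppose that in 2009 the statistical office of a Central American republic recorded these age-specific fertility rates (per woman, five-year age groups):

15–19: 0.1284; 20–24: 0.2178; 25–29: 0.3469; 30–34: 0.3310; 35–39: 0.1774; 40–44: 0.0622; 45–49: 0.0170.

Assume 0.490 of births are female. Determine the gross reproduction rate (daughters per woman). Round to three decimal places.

Proportion female at birth = 0.490.
Sum of ASFRs = 0.1284 + 0.2178 + 0.3469 + 0.3310 + 0.1774 + 0.0622 + 0.0170 = 1.2807
TFR = 5 × 1.2807 = 6.4035
GRR = 0.490 × 6.4035 = 3.13772

3.138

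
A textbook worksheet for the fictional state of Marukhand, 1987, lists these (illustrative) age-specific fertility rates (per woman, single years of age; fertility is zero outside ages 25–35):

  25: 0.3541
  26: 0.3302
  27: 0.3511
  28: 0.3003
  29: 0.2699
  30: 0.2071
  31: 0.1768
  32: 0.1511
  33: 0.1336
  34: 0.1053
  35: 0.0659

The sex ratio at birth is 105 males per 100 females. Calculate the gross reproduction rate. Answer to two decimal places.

1.19

Proportion female at birth = 100 / (100 + 105) = 0.48780.
Sum of ASFRs = 0.3541 + 0.3302 + 0.3511 + 0.3003 + 0.2699 + 0.2071 + 0.1768 + 0.1511 + 0.1336 + 0.1053 + 0.0659 = 2.4454
TFR = 2.4454
GRR = 0.48780 × 2.4454 = 1.19287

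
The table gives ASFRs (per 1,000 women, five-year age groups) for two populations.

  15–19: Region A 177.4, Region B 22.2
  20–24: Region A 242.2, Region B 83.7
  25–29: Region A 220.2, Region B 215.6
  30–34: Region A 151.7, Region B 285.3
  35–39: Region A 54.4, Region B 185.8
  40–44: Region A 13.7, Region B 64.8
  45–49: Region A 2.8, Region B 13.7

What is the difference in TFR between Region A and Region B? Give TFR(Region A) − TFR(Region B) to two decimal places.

Region A:
  Sum of ASFRs = 177.4 + 242.2 + 220.2 + 151.7 + 54.4 + 13.7 + 2.8 = 862.4
  TFR = 5 × 862.4 / 1000 = 4.312
Region B:
  Sum of ASFRs = 22.2 + 83.7 + 215.6 + 285.3 + 185.8 + 64.8 + 13.7 = 871.1
  TFR = 5 × 871.1 / 1000 = 4.3555
Difference = 4.312 − 4.3555 = -0.0435

-0.04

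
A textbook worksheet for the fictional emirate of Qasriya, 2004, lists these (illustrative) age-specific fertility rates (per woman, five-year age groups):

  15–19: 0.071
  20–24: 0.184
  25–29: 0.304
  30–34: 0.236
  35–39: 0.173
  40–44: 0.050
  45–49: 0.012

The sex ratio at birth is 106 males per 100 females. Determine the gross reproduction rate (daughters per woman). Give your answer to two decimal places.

Proportion female at birth = 100 / (100 + 106) = 0.48544.
Sum of ASFRs = 0.071 + 0.184 + 0.304 + 0.236 + 0.173 + 0.050 + 0.012 = 1.030
TFR = 5 × 1.030 = 5.15
GRR = 0.48544 × 5.15 = 2.50002

2.50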